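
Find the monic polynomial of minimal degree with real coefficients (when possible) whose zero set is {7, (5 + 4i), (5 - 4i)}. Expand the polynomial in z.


The polynomial is p(z) = ∏_{α ∈ S} (z − α), where S = {7, (5 + 4i), (5 - 4i)}.
Expanding the product yields: p(z) = z^3 -17·z^2 + 111·z -287.
Note conjugate pairs combine to real quadratics: (z − (5+4i))(z − (5−4i)) = z² − 10z + 41.
The resulting polynomial has degree 3 and real coefficients as required.

p(z) = z^3 -17·z^2 + 111·z -287.


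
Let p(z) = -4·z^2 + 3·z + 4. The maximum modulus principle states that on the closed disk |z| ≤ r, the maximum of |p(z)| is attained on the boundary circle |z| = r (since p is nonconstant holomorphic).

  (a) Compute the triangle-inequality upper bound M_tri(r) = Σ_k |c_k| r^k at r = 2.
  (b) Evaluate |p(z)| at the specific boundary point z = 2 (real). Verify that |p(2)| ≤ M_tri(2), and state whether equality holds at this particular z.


Coefficients: c_0 = 4, c_1 = 3, c_2 = -4. Radius r = 2.
Part (a). Triangle bound: M_tri(r) = Σ_k |c_k| r^k
  = |4|·2^0 + |3|·2^1 + |-4|·2^2
  = 4 + 6 + 16 = 26.
This bounds M(r) := max_{|z|=r} |p(z)| from above; equality holds iff all terms c_k z^k can be made to align in phase at a single z on |z|=r.
Part (b). At z = 2 (real, on the circle |z| = r):
  p(2) = (4)·2^0 + (3)·2^1 + (-4)·2^2 = -6.
  |p(2)| = 6.
Check: |p(2)| = 6 ≤ 26 = M_tri(2). ✓ Equality does not hold at z = 2 (the coefficients have mixed signs, so the terms do not all align in phase there).

M_tri(2) = 26; |p(2)| = 6; equality at z=2: no.


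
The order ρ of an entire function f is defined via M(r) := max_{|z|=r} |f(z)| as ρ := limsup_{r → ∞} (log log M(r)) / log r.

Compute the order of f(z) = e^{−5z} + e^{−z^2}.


Each summand is entire of order 1 and 2 respectively (as in the single-exponential case). The order of a sum is at most the max of the orders, so ρ ≤ 2. For the lower bound: on |z|=r choose arg z so that -1z^2 is real positive; then |e^{-1z^2}| = e^{1r^2} while |e^{-5z}| ≤ e^{5r^1} = o(e^{1r^2}). So |f| ≥ e^{1r^2}(1 − o(1)) and ρ ≥ 2. Hence ρ = max(1, 2) = 2.
Therefore ρ = 2.

Order ρ = 2.


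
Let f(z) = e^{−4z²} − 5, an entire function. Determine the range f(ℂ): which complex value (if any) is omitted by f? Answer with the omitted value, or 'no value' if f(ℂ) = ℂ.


Little Picard bounds the complement of f(ℂ) to at most one point.
The exponent g(z) = −4z² is a nonconstant polynomial, hence surjective onto ℂ. So e^{g(z)} takes every value in {e^w : w ∈ ℂ} = ℂ ∖ {0}. Adding -5 shifts the range to ℂ ∖ {-5}. f omits exactly -5.

Omitted value: -5.


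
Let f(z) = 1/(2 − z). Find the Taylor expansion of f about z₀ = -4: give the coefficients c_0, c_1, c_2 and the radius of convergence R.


Let w = z − z₀, so z = z₀ + w.
Then 2 − z = 2 − (z₀ + w) = (2 − z₀) − w = 6 − w.
f(z) = 1/(6 − w) = (1/(6)) · 1/(1 − w/(6)) = Σ_{n≥0} w^n / (6)^(n+1).
So c_n = 1/(6)^(n+1):
  c_0 = 1/(6)^1 = 1/6.
  c_1 = 1/(6)^2 = 1/36.
  c_2 = 1/(6)^3 = 1/216.
The series is valid for |w/d| < 1, i.e. |z − z₀| < |d|.
Radius of convergence: R = |2 − z₀| = |6| = 6 (distance from z₀ to the singularity z = 2).

c_0 = 1/6, c_1 = 1/36, c_2 = 1/216; R = 6.


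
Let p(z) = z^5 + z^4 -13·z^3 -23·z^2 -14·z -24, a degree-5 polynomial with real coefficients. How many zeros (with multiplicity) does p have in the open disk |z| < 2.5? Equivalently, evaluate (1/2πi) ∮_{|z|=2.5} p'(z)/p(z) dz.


The zeros of p are: -3, 4, (0 + 1i), (0 - 1i), -2.
Their magnitudes are: 3, 4, 1, 1, 2.
Zeros with |z| < R = 2.5: (0 + 1i), (0 - 1i), -2.
Count = 3.
By the argument principle, (1/2πi) ∮_{|z|=R} p'(z)/p(z) dz equals exactly this count.

Number of zeros inside |z| < 2.5: 3.


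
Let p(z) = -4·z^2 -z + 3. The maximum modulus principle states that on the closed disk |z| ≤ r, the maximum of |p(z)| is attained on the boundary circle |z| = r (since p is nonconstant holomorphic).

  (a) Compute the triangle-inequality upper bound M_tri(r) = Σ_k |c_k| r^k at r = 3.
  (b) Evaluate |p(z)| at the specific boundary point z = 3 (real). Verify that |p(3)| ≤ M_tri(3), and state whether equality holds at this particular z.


Coefficients: c_0 = 3, c_1 = -1, c_2 = -4. Radius r = 3.
Part (a). Triangle bound: M_tri(r) = Σ_k |c_k| r^k
  = |3|·3^0 + |-1|·3^1 + |-4|·3^2
  = 3 + 3 + 36 = 42.
This bounds M(r) := max_{|z|=r} |p(z)| from above; equality holds iff all terms c_k z^k can be made to align in phase at a single z on |z|=r.
Part (b). At z = 3 (real, on the circle |z| = r):
  p(3) = (3)·3^0 + (-1)·3^1 + (-4)·3^2 = -36.
  |p(3)| = 36.
Check: |p(3)| = 36 ≤ 42 = M_tri(3). ✓ Equality does not hold at z = 3 (the coefficients have mixed signs, so the terms do not all align in phase there).

M_tri(3) = 42; |p(3)| = 36; equality at z=3: no.


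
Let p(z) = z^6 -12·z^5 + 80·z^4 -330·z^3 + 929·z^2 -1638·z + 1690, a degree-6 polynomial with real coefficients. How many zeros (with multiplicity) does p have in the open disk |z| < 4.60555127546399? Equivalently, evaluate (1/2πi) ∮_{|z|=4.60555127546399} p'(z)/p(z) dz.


The zeros of p are: (2 + 3i), (2 - 3i), (3 + 2i), (3 - 2i), (1 + 3i), (1 - 3i).
Their magnitudes are: 3.606, 3.606, 3.606, 3.606, 3.162, 3.162.
Zeros with |z| < R = 4.60555127546399: (2 + 3i), (2 - 3i), (3 + 2i), (3 - 2i), (1 + 3i), (1 - 3i).
Count = 6.
By the argument principle, (1/2πi) ∮_{|z|=R} p'(z)/p(z) dz equals exactly this count.

Number of zeros inside |z| < 4.60555127546399: 6.


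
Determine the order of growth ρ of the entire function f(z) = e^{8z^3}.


|e^{8z^3}| = e^{Re(8·z^3) + 0} ≤ e^{8|z|^3 + 0} = e^{8r^3 + 0} on |z| = r, so ρ ≤ 3. Choosing z on |z|=r so that 8·z^3 is real positive (always possible by picking arg z appropriately) gives |f(z)| = e^{8r^3 + 0}, matching the bound. The additive constant 0 does not affect log log M(r) ~ 3·log r. Hence ρ = 3.
Therefore ρ = 3.

Order ρ = 3.


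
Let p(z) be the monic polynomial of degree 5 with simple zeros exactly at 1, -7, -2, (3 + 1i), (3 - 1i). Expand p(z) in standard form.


The polynomial is p(z) = ∏_{α ∈ S} (z − α), where S = {1, -7, -2, (3 + 1i), (3 - 1i)}.
Expanding the product yields: p(z) = z^5 + 2·z^4 -33·z^3 + 36·z^2 + 134·z -140.
Note conjugate pairs combine to real quadratics: (z − (3+1i))(z − (3−1i)) = z² − 6z + 10.
The resulting polynomial has degree 5 and real coefficients as required.

p(z) = z^5 + 2·z^4 -33·z^3 + 36·z^2 + 134·z -140.


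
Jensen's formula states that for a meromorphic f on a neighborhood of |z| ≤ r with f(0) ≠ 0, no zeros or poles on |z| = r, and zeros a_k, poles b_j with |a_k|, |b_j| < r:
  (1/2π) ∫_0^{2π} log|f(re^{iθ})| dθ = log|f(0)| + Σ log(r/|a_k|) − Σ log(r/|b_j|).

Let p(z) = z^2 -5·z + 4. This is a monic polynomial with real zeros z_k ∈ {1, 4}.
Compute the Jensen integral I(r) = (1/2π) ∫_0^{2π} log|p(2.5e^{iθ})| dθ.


Zeros: 1, 4; r = 2.5.
Inside |z| < r: 1. Outside (|z| ≥ r): 4.
p(0) = 4, so log|p(0)| = log(4) = 1.3863.
Apply Jensen: I(r) = log|p(0)| + Σ_k log(r/|z_k|), summed over zeros inside |z| < r.
  log(r/|z_k|) for z_k = 1: log(2.5/1) = 0.9163
  Outside zeros (4) contribute nothing to the Jensen sum.
Sum over inside zeros: 0.9163.
I(r) = log|p(0)| + (inside sum) = 1.3863 + 0.9163 = 2.3026.
Note: since some zeros are outside |z| ≤ r, the simplified n·log(r) form does NOT apply — only the inside zeros contribute.

I(r) ≈ 2.3026.


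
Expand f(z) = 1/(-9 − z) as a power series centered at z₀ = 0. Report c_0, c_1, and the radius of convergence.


Let w = z − z₀, so z = z₀ + w.
Then -9 − z = -9 − (z₀ + w) = (-9 − z₀) − w = -9 − w.
f(z) = 1/(-9 − w) = (1/(-9)) · 1/(1 − w/(-9)) = Σ_{n≥0} w^n / (-9)^(n+1).
So c_n = 1/(-9)^(n+1):
  c_0 = 1/(-9)^1 = -1/9.
  c_1 = 1/(-9)^2 = 1/81.
The series is valid for |w/d| < 1, i.e. |z − z₀| < |d|.
Radius of convergence: R = |-9 − z₀| = |-9| = 9 (distance from z₀ to the singularity z = -9).

c_0 = -1/9, c_1 = 1/81; R = 9.


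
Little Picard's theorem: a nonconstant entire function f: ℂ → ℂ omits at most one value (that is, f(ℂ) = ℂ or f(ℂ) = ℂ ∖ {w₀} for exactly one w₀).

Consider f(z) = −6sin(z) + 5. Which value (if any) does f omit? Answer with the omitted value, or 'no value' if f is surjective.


Little Picard bounds the complement of f(ℂ) to at most one point.
sin is entire and surjective onto ℂ: for every w ∈ ℂ, sin(ζ) = w has a solution ζ ∈ ℂ (e.g., via the complex inverse arcsin). With ζ = z this gives z = ζ/(1). Then -6·sin(z) takes every value in -6·ℂ = ℂ, and adding 5 is a bijection of ℂ. So f is surjective and omits no value. (Note: only on the real line is sin bounded by [−1, 1].)

Omitted value: no value.


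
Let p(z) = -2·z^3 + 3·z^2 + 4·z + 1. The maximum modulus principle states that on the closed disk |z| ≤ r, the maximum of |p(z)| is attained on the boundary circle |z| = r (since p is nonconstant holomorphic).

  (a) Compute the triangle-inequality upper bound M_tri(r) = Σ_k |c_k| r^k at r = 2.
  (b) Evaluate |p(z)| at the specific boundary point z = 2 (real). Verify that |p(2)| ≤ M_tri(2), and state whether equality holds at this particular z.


Coefficients: c_0 = 1, c_1 = 4, c_2 = 3, c_3 = -2. Radius r = 2.
Part (a). Triangle bound: M_tri(r) = Σ_k |c_k| r^k
  = |1|·2^0 + |4|·2^1 + |3|·2^2 + |-2|·2^3
  = 1 + 8 + 12 + 16 = 37.
This bounds M(r) := max_{|z|=r} |p(z)| from above; equality holds iff all terms c_k z^k can be made to align in phase at a single z on |z|=r.
Part (b). At z = 2 (real, on the circle |z| = r):
  p(2) = (1)·2^0 + (4)·2^1 + (3)·2^2 + (-2)·2^3 = 5.
  |p(2)| = 5.
Check: |p(2)| = 5 ≤ 37 = M_tri(2). ✓ Equality does not hold at z = 2 (the coefficients have mixed signs, so the terms do not all align in phase there).

M_tri(2) = 37; |p(2)| = 5; equality at z=2: no.


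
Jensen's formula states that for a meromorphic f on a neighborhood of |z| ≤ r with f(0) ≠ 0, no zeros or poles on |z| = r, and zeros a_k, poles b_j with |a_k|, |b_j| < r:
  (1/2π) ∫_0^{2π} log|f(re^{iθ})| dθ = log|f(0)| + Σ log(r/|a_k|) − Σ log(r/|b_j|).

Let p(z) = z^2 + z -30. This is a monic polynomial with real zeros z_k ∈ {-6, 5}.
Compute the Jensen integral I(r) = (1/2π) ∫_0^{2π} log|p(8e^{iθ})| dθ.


Zeros: -6, 5; r = 8.
Inside |z| < r: -6, 5. Outside (|z| ≥ r): ∅.
p(0) = -30, so log|p(0)| = log(30) = 3.4012.
Apply Jensen: I(r) = log|p(0)| + Σ_k log(r/|z_k|), summed over zeros inside |z| < r.
  log(r/|z_k|) for z_k = -6: log(8/6) = 0.2877
  log(r/|z_k|) for z_k = 5: log(8/5) = 0.4700
Sum over inside zeros: 0.7577.
I(r) = log|p(0)| + (inside sum) = 3.4012 + 0.7577 = 4.1589.
Closed form (all zeros inside, monic): I(r) = n·log(r) = 2·log(8) = 4.1589. ✓

I(r) ≈ 4.1589.


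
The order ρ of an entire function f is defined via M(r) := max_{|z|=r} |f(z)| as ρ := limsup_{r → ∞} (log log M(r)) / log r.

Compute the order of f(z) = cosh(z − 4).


cosh(w) is a linear combination of e^{iw} and e^{−iw} (or e^w, e^{−w} in the hyperbolic case), so |cosh(w)| ≤ e^{|w|}. With w = z − 4, |w| ≤ 1|z| + 4 = 1r + 4 on |z| = r, giving M(r) ≤ e^{1r + 4}, so ρ ≤ 1. On a suitable ray (z = it for sin/cos; z = t for sinh/cosh, t real → ∞), |cosh(z − 4)| grows like e^{1|t|}/2, so ρ ≥ 1. Hence ρ = 1.
Therefore ρ = 1.

Order ρ = 1.


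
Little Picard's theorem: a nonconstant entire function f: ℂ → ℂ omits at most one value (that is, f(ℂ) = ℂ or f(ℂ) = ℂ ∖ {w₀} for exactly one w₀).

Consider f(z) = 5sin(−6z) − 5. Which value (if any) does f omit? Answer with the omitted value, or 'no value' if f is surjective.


Little Picard bounds the complement of f(ℂ) to at most one point.
sin is entire and surjective onto ℂ: for every w ∈ ℂ, sin(ζ) = w has a solution ζ ∈ ℂ (e.g., via the complex inverse arcsin). With ζ = −6z this gives z = ζ/(-6). Then 5·sin(−6z) takes every value in 5·ℂ = ℂ, and adding -5 is a bijection of ℂ. So f is surjective and omits no value. (Note: only on the real line is sin bounded by [−1, 1].)

Omitted value: no value.


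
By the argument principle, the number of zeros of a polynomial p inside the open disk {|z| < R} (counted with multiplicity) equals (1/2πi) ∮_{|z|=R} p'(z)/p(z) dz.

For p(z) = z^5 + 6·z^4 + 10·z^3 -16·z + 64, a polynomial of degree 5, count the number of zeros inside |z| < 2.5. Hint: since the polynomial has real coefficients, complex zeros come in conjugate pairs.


The zeros of p are: (1 + 1i), (1 - 1i), (-2 + 2i), (-2 - 2i), -4.
Their magnitudes are: 1.414, 1.414, 2.828, 2.828, 4.
Zeros with |z| < R = 2.5: (1 + 1i), (1 - 1i).
Count = 2.
By the argument principle, (1/2πi) ∮_{|z|=R} p'(z)/p(z) dz equals exactly this count.

Number of zeros inside |z| < 2.5: 2.


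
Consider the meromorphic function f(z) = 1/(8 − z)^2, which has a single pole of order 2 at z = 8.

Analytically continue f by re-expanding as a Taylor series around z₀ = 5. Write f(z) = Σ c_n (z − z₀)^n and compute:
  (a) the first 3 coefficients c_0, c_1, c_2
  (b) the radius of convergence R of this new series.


Let w = z − z₀, so z = z₀ + w.
Then 8 − z = 8 − (z₀ + w) = (8 − z₀) − w = 3 − w.
f(z) = 1/(3 − w)^2 = (1/(3)^2) · (1 − w/(3))^{−2}.
By the binomial series (1−u)^{−2} = Σ_{n≥0} C(n+1, 1) u^n for |u|<1, with u = w/(3):
  c_n = C(n+1, 1) / (3)^(n+2).
  c_0 = 1/(3)^2 = 1/9.
  c_1 = 2/(3)^3 = 2/27.
  c_2 = 3/(3)^4 = 1/27.
The series is valid for |w/d| < 1, i.e. |z − z₀| < |d|.
Radius of convergence: R = |8 − z₀| = |3| = 3 (distance from z₀ to the singularity z = 8).

c_0 = 1/9, c_1 = 2/27, c_2 = 1/27; R = 3.


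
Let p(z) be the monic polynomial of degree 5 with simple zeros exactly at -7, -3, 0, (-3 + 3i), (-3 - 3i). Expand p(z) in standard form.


The polynomial is p(z) = ∏_{α ∈ S} (z − α), where S = {-7, -3, 0, (-3 + 3i), (-3 - 3i)}.
Expanding the product yields: p(z) = z^5 + 16·z^4 + 99·z^3 + 306·z^2 + 378·z.
Note conjugate pairs combine to real quadratics: (z − (-3+3i))(z − (-3−3i)) = z² + 6z + 18.
The resulting polynomial has degree 5 and real coefficients as required.

p(z) = z^5 + 16·z^4 + 99·z^3 + 306·z^2 + 378·z.


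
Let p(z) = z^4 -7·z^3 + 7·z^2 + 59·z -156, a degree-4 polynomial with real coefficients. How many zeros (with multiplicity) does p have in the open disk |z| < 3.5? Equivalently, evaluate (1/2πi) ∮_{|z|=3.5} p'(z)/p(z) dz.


The zeros of p are: (3 + 2i), (3 - 2i), -3, 4.
Their magnitudes are: 3.606, 3.606, 3, 4.
Zeros with |z| < R = 3.5: -3.
Count = 1.
By the argument principle, (1/2πi) ∮_{|z|=R} p'(z)/p(z) dz equals exactly this count.

Number of zeros inside |z| < 3.5: 1.


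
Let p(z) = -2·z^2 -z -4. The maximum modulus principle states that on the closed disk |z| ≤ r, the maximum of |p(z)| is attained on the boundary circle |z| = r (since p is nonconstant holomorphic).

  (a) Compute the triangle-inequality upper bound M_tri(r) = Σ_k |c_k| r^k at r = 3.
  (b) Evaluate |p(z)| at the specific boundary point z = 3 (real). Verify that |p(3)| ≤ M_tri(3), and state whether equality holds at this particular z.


Coefficients: c_0 = -4, c_1 = -1, c_2 = -2. Radius r = 3.
Part (a). Triangle bound: M_tri(r) = Σ_k |c_k| r^k
  = |-4|·3^0 + |-1|·3^1 + |-2|·3^2
  = 4 + 3 + 18 = 25.
This bounds M(r) := max_{|z|=r} |p(z)| from above; equality holds iff all terms c_k z^k can be made to align in phase at a single z on |z|=r.
Part (b). At z = 3 (real, on the circle |z| = r):
  p(3) = (-4)·3^0 + (-1)·3^1 + (-2)·3^2 = -25.
  |p(3)| = 25.
Since all nonzero coefficients share the same sign, |p(3)| = 25 = M_tri(3); the triangle bound is attained at z = 3, so in fact M(r) = 25.

M_tri(3) = 25; |p(3)| = 25; equality at z=3: yes.


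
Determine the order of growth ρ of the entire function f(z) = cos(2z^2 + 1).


Write cos(w) = (e^{iw} ± e^{−iw})/(2 or 2i), so |cos(w)| ≤ e^{|w|}. With w = 2z^2 + 1, |w| ≤ 2r^2 + 1 on |z|=r, giving M(r) ≤ e^{2r^2 + 1} and ρ ≤ 2. For the lower bound, choose z on |z|=r with 2z^2 purely imaginary of modulus 2r^2; then |cos(2z^2 + 1)| grows like e^{2r^2}/2, so ρ ≥ 2. Hence ρ = 2.
Therefore ρ = 2.

Order ρ = 2.


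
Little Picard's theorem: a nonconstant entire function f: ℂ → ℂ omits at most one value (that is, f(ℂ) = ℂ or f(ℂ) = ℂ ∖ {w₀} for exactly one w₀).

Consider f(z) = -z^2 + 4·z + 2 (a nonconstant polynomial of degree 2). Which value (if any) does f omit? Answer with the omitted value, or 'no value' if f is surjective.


Little Picard bounds the complement of f(ℂ) to at most one point.
For every w ∈ ℂ, the equation p(z) − w = 0 is a nonconstant polynomial in z and hence has at least one root by the fundamental theorem of algebra. So p is surjective onto ℂ, omitting no value.

Omitted value: no value.


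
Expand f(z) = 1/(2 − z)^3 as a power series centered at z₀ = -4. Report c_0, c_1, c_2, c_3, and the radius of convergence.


Let w = z − z₀, so z = z₀ + w.
Then 2 − z = 2 − (z₀ + w) = (2 − z₀) − w = 6 − w.
f(z) = 1/(6 − w)^3 = (1/(6)^3) · (1 − w/(6))^{−3}.
By the binomial series (1−u)^{−3} = Σ_{n≥0} C(n+2, 2) u^n for |u|<1, with u = w/(6):
  c_n = C(n+2, 2) / (6)^(n+3).
  c_0 = 1/(6)^3 = 1/216.
  c_1 = 3/(6)^4 = 1/432.
  c_2 = 6/(6)^5 = 1/1296.
  c_3 = 10/(6)^6 = 5/23328.
The series is valid for |w/d| < 1, i.e. |z − z₀| < |d|.
Radius of convergence: R = |2 − z₀| = |6| = 6 (distance from z₀ to the singularity z = 2).

c_0 = 1/216, c_1 = 1/432, c_2 = 1/1296, c_3 = 5/23328; R = 6.


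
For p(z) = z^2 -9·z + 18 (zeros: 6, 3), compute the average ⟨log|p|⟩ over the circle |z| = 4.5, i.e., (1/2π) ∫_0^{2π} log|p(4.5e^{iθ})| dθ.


Zeros: 3, 6; r = 4.5.
Inside |z| < r: 3. Outside (|z| ≥ r): 6.
p(0) = 18, so log|p(0)| = log(18) = 2.8904.
Apply Jensen: I(r) = log|p(0)| + Σ_k log(r/|z_k|), summed over zeros inside |z| < r.
  log(r/|z_k|) for z_k = 3: log(4.5/3) = 0.4055
  Outside zeros (6) contribute nothing to the Jensen sum.
Sum over inside zeros: 0.4055.
I(r) = log|p(0)| + (inside sum) = 2.8904 + 0.4055 = 3.2958.
Note: since some zeros are outside |z| ≤ r, the simplified n·log(r) form does NOT apply — only the inside zeros contribute.

I(r) ≈ 3.2958.


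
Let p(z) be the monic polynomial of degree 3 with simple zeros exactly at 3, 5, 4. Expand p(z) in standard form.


The polynomial is p(z) = ∏_{α ∈ S} (z − α), where S = {3, 5, 4}.
Expanding the product yields: p(z) = z^3 -12·z^2 + 47·z -60.
The resulting polynomial has degree 3 and real coefficients as required.

p(z) = z^3 -12·z^2 + 47·z -60.


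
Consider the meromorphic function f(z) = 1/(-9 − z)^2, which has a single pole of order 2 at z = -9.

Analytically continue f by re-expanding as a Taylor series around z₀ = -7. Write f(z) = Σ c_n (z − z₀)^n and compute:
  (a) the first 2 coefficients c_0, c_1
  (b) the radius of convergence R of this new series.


Let w = z − z₀, so z = z₀ + w.
Then -9 − z = -9 − (z₀ + w) = (-9 − z₀) − w = -2 − w.
f(z) = 1/(-2 − w)^2 = (1/(-2)^2) · (1 − w/(-2))^{−2}.
By the binomial series (1−u)^{−2} = Σ_{n≥0} C(n+1, 1) u^n for |u|<1, with u = w/(-2):
  c_n = C(n+1, 1) / (-2)^(n+2).
  c_0 = 1/(-2)^2 = 1/4.
  c_1 = 2/(-2)^3 = -1/4.
The series is valid for |w/d| < 1, i.e. |z − z₀| < |d|.
Radius of convergence: R = |-9 − z₀| = |-2| = 2 (distance from z₀ to the singularity z = -9).

c_0 = 1/4, c_1 = -1/4; R = 2.


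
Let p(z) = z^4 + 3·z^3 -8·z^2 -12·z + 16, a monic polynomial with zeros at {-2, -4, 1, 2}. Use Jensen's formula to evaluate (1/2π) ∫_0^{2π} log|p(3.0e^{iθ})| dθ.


Zeros: -4, -2, 1, 2; r = 3.0.
Inside |z| < r: -2, 1, 2. Outside (|z| ≥ r): -4.
p(0) = 16, so log|p(0)| = log(16) = 2.7726.
Apply Jensen: I(r) = log|p(0)| + Σ_k log(r/|z_k|), summed over zeros inside |z| < r.
  log(r/|z_k|) for z_k = -2: log(3.0/2) = 0.4055
  log(r/|z_k|) for z_k = 1: log(3.0/1) = 1.0986
  log(r/|z_k|) for z_k = 2: log(3.0/2) = 0.4055
  Outside zeros (-4) contribute nothing to the Jensen sum.
Sum over inside zeros: 1.9095.
I(r) = log|p(0)| + (inside sum) = 2.7726 + 1.9095 = 4.6821.
Note: since some zeros are outside |z| ≤ r, the simplified n·log(r) form does NOT apply — only the inside zeros contribute.

I(r) ≈ 4.6821.


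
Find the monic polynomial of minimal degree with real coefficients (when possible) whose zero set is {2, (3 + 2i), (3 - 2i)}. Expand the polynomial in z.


The polynomial is p(z) = ∏_{α ∈ S} (z − α), where S = {2, (3 + 2i), (3 - 2i)}.
Expanding the product yields: p(z) = z^3 -8·z^2 + 25·z -26.
Note conjugate pairs combine to real quadratics: (z − (3+2i))(z − (3−2i)) = z² − 6z + 13.
The resulting polynomial has degree 3 and real coefficients as required.

p(z) = z^3 -8·z^2 + 25·z -26.


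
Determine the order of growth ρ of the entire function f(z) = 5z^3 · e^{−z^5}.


M(r) = max_{|z|=r} |5|·|z|^3·|e^{−z^5}| = 5·r^3 · e^{1r^5} (the factors attain their maxima compatibly on |z|=r). Then log M(r) = log 5 + 3·log r + 1r^5, dominated by the last term, so log log M(r) ~ 5·log r. The polynomial factor 5z^3 contributes only a log r term and does not affect the order. ρ = 5.
Therefore ρ = 5.

Order ρ = 5.


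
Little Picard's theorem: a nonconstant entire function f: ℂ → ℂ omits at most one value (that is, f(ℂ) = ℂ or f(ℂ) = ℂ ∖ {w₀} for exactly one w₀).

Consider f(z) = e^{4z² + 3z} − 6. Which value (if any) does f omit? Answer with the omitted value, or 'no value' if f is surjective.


Little Picard bounds the complement of f(ℂ) to at most one point.
The exponent g(z) = 4z² + 3z is a nonconstant polynomial, hence surjective onto ℂ. So e^{g(z)} takes every value in {e^w : w ∈ ℂ} = ℂ ∖ {0}. Adding -6 shifts the range to ℂ ∖ {-6}. f omits exactly -6.

Omitted value: -6.


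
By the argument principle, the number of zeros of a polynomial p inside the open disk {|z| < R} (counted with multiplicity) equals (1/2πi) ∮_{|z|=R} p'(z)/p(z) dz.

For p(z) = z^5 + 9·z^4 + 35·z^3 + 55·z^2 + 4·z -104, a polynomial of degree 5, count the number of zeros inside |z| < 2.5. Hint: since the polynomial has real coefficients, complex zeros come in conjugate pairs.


The zeros of p are: (-2 + 2i), (-2 - 2i), (-3 + 2i), (-3 - 2i), 1.
Their magnitudes are: 2.828, 2.828, 3.606, 3.606, 1.
Zeros with |z| < R = 2.5: 1.
Count = 1.
By the argument principle, (1/2πi) ∮_{|z|=R} p'(z)/p(z) dz equals exactly this count.

Number of zeros inside |z| < 2.5: 1.


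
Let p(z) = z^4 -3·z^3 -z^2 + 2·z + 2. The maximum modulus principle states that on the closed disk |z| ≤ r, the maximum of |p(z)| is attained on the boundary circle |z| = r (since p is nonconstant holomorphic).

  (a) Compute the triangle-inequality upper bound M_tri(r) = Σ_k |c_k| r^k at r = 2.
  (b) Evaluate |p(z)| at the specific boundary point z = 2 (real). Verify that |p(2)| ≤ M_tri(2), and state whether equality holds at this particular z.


Coefficients: c_0 = 2, c_1 = 2, c_2 = -1, c_3 = -3, c_4 = 1. Radius r = 2.
Part (a). Triangle bound: M_tri(r) = Σ_k |c_k| r^k
  = |2|·2^0 + |2|·2^1 + |-1|·2^2 + |-3|·2^3 + |1|·2^4
  = 2 + 4 + 4 + 24 + 16 = 50.
This bounds M(r) := max_{|z|=r} |p(z)| from above; equality holds iff all terms c_k z^k can be made to align in phase at a single z on |z|=r.
Part (b). At z = 2 (real, on the circle |z| = r):
  p(2) = (2)·2^0 + (2)·2^1 + (-1)·2^2 + (-3)·2^3 + (1)·2^4 = -6.
  |p(2)| = 6.
Check: |p(2)| = 6 ≤ 50 = M_tri(2). ✓ Equality does not hold at z = 2 (the coefficients have mixed signs, so the terms do not all align in phase there).

M_tri(2) = 50; |p(2)| = 6; equality at z=2: no.


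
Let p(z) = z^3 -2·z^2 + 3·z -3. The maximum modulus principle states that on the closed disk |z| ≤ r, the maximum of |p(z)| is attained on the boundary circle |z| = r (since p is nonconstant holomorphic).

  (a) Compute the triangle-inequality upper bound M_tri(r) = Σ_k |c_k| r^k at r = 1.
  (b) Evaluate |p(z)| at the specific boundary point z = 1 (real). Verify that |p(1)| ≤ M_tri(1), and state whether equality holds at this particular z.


Coefficients: c_0 = -3, c_1 = 3, c_2 = -2, c_3 = 1. Radius r = 1.
Part (a). Triangle bound: M_tri(r) = Σ_k |c_k| r^k
  = |-3|·1^0 + |3|·1^1 + |-2|·1^2 + |1|·1^3
  = 3 + 3 + 2 + 1 = 9.
This bounds M(r) := max_{|z|=r} |p(z)| from above; equality holds iff all terms c_k z^k can be made to align in phase at a single z on |z|=r.
Part (b). At z = 1 (real, on the circle |z| = r):
  p(1) = (-3)·1^0 + (3)·1^1 + (-2)·1^2 + (1)·1^3 = -1.
  |p(1)| = 1.
Check: |p(1)| = 1 ≤ 9 = M_tri(1). ✓ Equality does not hold at z = 1 (the coefficients have mixed signs, so the terms do not all align in phase there).

M_tri(1) = 9; |p(1)| = 1; equality at z=1: no.


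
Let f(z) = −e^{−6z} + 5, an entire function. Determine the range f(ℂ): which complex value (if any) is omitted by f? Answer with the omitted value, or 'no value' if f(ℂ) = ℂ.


Little Picard bounds the complement of f(ℂ) to at most one point.
e^{−6z} is never zero on ℂ, so -1·e^{−6z} takes every value in ℂ ∖ {0}. Adding 5 shifts the range to ℂ ∖ {5}. Thus f omits exactly the value 5.

Omitted value: 5.


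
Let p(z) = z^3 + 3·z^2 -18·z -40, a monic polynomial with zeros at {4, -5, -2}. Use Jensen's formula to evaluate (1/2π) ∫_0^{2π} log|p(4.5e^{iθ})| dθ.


Zeros: -5, -2, 4; r = 4.5.
Inside |z| < r: -2, 4. Outside (|z| ≥ r): -5.
p(0) = -40, so log|p(0)| = log(40) = 3.6889.
Apply Jensen: I(r) = log|p(0)| + Σ_k log(r/|z_k|), summed over zeros inside |z| < r.
  log(r/|z_k|) for z_k = 4: log(4.5/4) = 0.1178
  log(r/|z_k|) for z_k = -2: log(4.5/2) = 0.8109
  Outside zeros (-5) contribute nothing to the Jensen sum.
Sum over inside zeros: 0.9287.
I(r) = log|p(0)| + (inside sum) = 3.6889 + 0.9287 = 4.6176.
Note: since some zeros are outside |z| ≤ r, the simplified n·log(r) form does NOT apply — only the inside zeros contribute.

I(r) ≈ 4.6176.


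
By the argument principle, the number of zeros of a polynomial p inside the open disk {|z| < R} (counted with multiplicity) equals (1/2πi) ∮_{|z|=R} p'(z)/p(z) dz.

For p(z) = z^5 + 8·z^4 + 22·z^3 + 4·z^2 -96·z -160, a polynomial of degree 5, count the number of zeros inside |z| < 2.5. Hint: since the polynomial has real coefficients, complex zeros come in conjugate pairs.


The zeros of p are: (-2 + 2i), (-2 - 2i), 2, (-3 + 1i), (-3 - 1i).
Their magnitudes are: 2.828, 2.828, 2, 3.162, 3.162.
Zeros with |z| < R = 2.5: 2.
Count = 1.
By the argument principle, (1/2πi) ∮_{|z|=R} p'(z)/p(z) dz equals exactly this count.

Number of zeros inside |z| < 2.5: 1.


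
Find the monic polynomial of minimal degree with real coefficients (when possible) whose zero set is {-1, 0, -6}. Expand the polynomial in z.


The polynomial is p(z) = ∏_{α ∈ S} (z − α), where S = {-1, 0, -6}.
Expanding the product yields: p(z) = z^3 + 7·z^2 + 6·z.
The resulting polynomial has degree 3 and real coefficients as required.

p(z) = z^3 + 7·z^2 + 6·z.


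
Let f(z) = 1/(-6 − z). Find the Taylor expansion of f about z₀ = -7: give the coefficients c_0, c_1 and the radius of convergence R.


Let w = z − z₀, so z = z₀ + w.
Then -6 − z = -6 − (z₀ + w) = (-6 − z₀) − w = 1 − w.
f(z) = 1/(1 − w) = (1/(1)) · 1/(1 − w/(1)) = Σ_{n≥0} w^n / (1)^(n+1).
So c_n = 1/(1)^(n+1):
  c_0 = 1/(1)^1 = 1.
  c_1 = 1/(1)^2 = 1.
The series is valid for |w/d| < 1, i.e. |z − z₀| < |d|.
Radius of convergence: R = |-6 − z₀| = |1| = 1 (distance from z₀ to the singularity z = -6).

c_0 = 1, c_1 = 1; R = 1.


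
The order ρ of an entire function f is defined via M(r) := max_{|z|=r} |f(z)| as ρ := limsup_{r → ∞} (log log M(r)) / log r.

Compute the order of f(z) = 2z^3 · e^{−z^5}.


M(r) = max_{|z|=r} |2|·|z|^3·|e^{−z^5}| = 2·r^3 · e^{1r^5} (the factors attain their maxima compatibly on |z|=r). Then log M(r) = log 2 + 3·log r + 1r^5, dominated by the last term, so log log M(r) ~ 5·log r. The polynomial factor 2z^3 contributes only a log r term and does not affect the order. ρ = 5.
Therefore ρ = 5.

Order ρ = 5.


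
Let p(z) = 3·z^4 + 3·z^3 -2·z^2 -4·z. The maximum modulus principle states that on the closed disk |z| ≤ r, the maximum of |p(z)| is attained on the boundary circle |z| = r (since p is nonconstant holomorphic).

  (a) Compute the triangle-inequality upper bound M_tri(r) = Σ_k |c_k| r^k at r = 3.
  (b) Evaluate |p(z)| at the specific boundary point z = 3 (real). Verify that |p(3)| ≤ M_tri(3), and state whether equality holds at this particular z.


Coefficients: c_0 = 0, c_1 = -4, c_2 = -2, c_3 = 3, c_4 = 3. Radius r = 3.
Part (a). Triangle bound: M_tri(r) = Σ_k |c_k| r^k
  = |0|·3^0 + |-4|·3^1 + |-2|·3^2 + |3|·3^3 + |3|·3^4
  = 0 + 12 + 18 + 81 + 243 = 354.
This bounds M(r) := max_{|z|=r} |p(z)| from above; equality holds iff all terms c_k z^k can be made to align in phase at a single z on |z|=r.
Part (b). At z = 3 (real, on the circle |z| = r):
  p(3) = (0)·3^0 + (-4)·3^1 + (-2)·3^2 + (3)·3^3 + (3)·3^4 = 294.
  |p(3)| = 294.
Check: |p(3)| = 294 ≤ 354 = M_tri(3). ✓ Equality does not hold at z = 3 (the coefficients have mixed signs, so the terms do not all align in phase there).

M_tri(3) = 354; |p(3)| = 294; equality at z=3: no.


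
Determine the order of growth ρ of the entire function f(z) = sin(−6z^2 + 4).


Write sin(w) = (e^{iw} ± e^{−iw})/(2 or 2i), so |sin(w)| ≤ e^{|w|}. With w = −6z^2 + 4, |w| ≤ 6r^2 + 4 on |z|=r, giving M(r) ≤ e^{6r^2 + 4} and ρ ≤ 2. For the lower bound, choose z on |z|=r with -6z^2 purely imaginary of modulus 6r^2; then |sin(−6z^2 + 4)| grows like e^{6r^2}/2, so ρ ≥ 2. Hence ρ = 2.
Therefore ρ = 2.

Order ρ = 2.


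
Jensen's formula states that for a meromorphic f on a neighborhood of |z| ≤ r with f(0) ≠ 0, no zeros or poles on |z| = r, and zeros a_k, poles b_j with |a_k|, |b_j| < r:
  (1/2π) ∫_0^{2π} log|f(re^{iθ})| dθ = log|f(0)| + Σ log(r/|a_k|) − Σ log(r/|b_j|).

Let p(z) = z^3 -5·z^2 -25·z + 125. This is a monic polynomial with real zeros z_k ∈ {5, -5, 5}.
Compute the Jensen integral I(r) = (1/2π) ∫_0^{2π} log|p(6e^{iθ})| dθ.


Zeros: -5, 5, 5; r = 6.
Inside |z| < r: -5, 5, 5. Outside (|z| ≥ r): ∅.
p(0) = 125, so log|p(0)| = log(125) = 4.8283.
Apply Jensen: I(r) = log|p(0)| + Σ_k log(r/|z_k|), summed over zeros inside |z| < r.
  log(r/|z_k|) for z_k = 5: log(6/5) = 0.1823
  log(r/|z_k|) for z_k = -5: log(6/5) = 0.1823
  log(r/|z_k|) for z_k = 5: log(6/5) = 0.1823
Sum over inside zeros: 0.5470.
I(r) = log|p(0)| + (inside sum) = 4.8283 + 0.5470 = 5.3753.
Closed form (all zeros inside, monic): I(r) = n·log(r) = 3·log(6) = 5.3753. ✓

I(r) ≈ 5.3753.


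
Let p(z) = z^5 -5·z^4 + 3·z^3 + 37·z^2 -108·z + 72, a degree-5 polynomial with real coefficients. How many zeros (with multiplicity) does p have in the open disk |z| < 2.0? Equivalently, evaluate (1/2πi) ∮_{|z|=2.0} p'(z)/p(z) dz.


The zeros of p are: (2 + 2i), (2 - 2i), -3, 1, 3.
Their magnitudes are: 2.828, 2.828, 3, 1, 3.
Zeros with |z| < R = 2.0: 1.
Count = 1.
By the argument principle, (1/2πi) ∮_{|z|=R} p'(z)/p(z) dz equals exactly this count.

Number of zeros inside |z| < 2.0: 1.


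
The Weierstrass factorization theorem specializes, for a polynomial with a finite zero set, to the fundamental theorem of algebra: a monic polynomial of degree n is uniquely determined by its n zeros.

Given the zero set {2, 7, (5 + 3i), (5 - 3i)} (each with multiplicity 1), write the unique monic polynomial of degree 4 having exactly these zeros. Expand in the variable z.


The polynomial is p(z) = ∏_{α ∈ S} (z − α), where S = {2, 7, (5 + 3i), (5 - 3i)}.
Expanding the product yields: p(z) = z^4 -19·z^3 + 138·z^2 -446·z + 476.
Note conjugate pairs combine to real quadratics: (z − (5+3i))(z − (5−3i)) = z² − 10z + 34.
The resulting polynomial has degree 4 and real coefficients as required.

p(z) = z^4 -19·z^3 + 138·z^2 -446·z + 476.


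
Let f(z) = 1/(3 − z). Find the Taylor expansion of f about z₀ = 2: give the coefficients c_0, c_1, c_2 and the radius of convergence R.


Let w = z − z₀, so z = z₀ + w.
Then 3 − z = 3 − (z₀ + w) = (3 − z₀) − w = 1 − w.
f(z) = 1/(1 − w) = (1/(1)) · 1/(1 − w/(1)) = Σ_{n≥0} w^n / (1)^(n+1).
So c_n = 1/(1)^(n+1):
  c_0 = 1/(1)^1 = 1.
  c_1 = 1/(1)^2 = 1.
  c_2 = 1/(1)^3 = 1.
The series is valid for |w/d| < 1, i.e. |z − z₀| < |d|.
Radius of convergence: R = |3 − z₀| = |1| = 1 (distance from z₀ to the singularity z = 3).

c_0 = 1, c_1 = 1, c_2 = 1; R = 1.


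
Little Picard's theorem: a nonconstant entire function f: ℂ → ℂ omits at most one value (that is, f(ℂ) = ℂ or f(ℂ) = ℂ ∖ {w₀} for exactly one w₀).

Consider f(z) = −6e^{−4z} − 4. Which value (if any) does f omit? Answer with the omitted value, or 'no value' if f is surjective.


Little Picard bounds the complement of f(ℂ) to at most one point.
e^{−4z} is never zero on ℂ, so -6·e^{−4z} takes every value in ℂ ∖ {0}. Adding -4 shifts the range to ℂ ∖ {-4}. Thus f omits exactly the value -4.

Omitted value: -4.


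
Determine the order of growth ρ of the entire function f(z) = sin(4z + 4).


sin(w) is a linear combination of e^{iw} and e^{−iw} (or e^w, e^{−w} in the hyperbolic case), so |sin(w)| ≤ e^{|w|}. With w = 4z + 4, |w| ≤ 4|z| + 4 = 4r + 4 on |z| = r, giving M(r) ≤ e^{4r + 4}, so ρ ≤ 1. On a suitable ray (z = it for sin/cos; z = t for sinh/cosh, t real → ∞), |sin(4z + 4)| grows like e^{4|t|}/2, so ρ ≥ 1. Hence ρ = 1.
Therefore ρ = 1.

Order ρ = 1.


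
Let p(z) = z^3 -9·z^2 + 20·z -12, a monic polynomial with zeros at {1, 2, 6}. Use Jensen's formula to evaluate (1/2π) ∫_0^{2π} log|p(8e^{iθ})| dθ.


Zeros: 1, 2, 6; r = 8.
Inside |z| < r: 1, 2, 6. Outside (|z| ≥ r): ∅.
p(0) = -12, so log|p(0)| = log(12) = 2.4849.
Apply Jensen: I(r) = log|p(0)| + Σ_k log(r/|z_k|), summed over zeros inside |z| < r.
  log(r/|z_k|) for z_k = 1: log(8/1) = 2.0794
  log(r/|z_k|) for z_k = 2: log(8/2) = 1.3863
  log(r/|z_k|) for z_k = 6: log(8/6) = 0.2877
Sum over inside zeros: 3.7534.
I(r) = log|p(0)| + (inside sum) = 2.4849 + 3.7534 = 6.2383.
Closed form (all zeros inside, monic): I(r) = n·log(r) = 3·log(8) = 6.2383. ✓

I(r) ≈ 6.2383.


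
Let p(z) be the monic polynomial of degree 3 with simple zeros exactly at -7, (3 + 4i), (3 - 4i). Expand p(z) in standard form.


The polynomial is p(z) = ∏_{α ∈ S} (z − α), where S = {-7, (3 + 4i), (3 - 4i)}.
Expanding the product yields: p(z) = z^3 + z^2 -17·z + 175.
Note conjugate pairs combine to real quadratics: (z − (3+4i))(z − (3−4i)) = z² − 6z + 25.
The resulting polynomial has degree 3 and real coefficients as required.

p(z) = z^3 + z^2 -17·z + 175.


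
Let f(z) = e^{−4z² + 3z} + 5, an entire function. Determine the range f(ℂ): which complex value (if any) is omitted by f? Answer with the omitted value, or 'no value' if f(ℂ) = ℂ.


Little Picard bounds the complement of f(ℂ) to at most one point.
The exponent g(z) = −4z² + 3z is a nonconstant polynomial, hence surjective onto ℂ. So e^{g(z)} takes every value in {e^w : w ∈ ℂ} = ℂ ∖ {0}. Adding 5 shifts the range to ℂ ∖ {5}. f omits exactly 5.

Omitted value: 5.


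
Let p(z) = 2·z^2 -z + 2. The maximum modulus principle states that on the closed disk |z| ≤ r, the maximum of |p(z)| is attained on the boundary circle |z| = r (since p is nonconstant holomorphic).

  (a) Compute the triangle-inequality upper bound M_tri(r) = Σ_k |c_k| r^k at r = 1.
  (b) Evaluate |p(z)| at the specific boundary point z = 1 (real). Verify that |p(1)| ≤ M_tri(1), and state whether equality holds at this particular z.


Coefficients: c_0 = 2, c_1 = -1, c_2 = 2. Radius r = 1.
Part (a). Triangle bound: M_tri(r) = Σ_k |c_k| r^k
  = |2|·1^0 + |-1|·1^1 + |2|·1^2
  = 2 + 1 + 2 = 5.
This bounds M(r) := max_{|z|=r} |p(z)| from above; equality holds iff all terms c_k z^k can be made to align in phase at a single z on |z|=r.
Part (b). At z = 1 (real, on the circle |z| = r):
  p(1) = (2)·1^0 + (-1)·1^1 + (2)·1^2 = 3.
  |p(1)| = 3.
Check: |p(1)| = 3 ≤ 5 = M_tri(1). ✓ Equality does not hold at z = 1 (the coefficients have mixed signs, so the terms do not all align in phase there).

M_tri(1) = 5; |p(1)| = 3; equality at z=1: no.


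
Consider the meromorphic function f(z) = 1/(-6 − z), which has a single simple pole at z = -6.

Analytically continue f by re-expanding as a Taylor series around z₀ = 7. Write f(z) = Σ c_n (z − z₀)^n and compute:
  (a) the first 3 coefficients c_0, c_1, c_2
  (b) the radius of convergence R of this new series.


Let w = z − z₀, so z = z₀ + w.
Then -6 − z = -6 − (z₀ + w) = (-6 − z₀) − w = -13 − w.
f(z) = 1/(-13 − w) = (1/(-13)) · 1/(1 − w/(-13)) = Σ_{n≥0} w^n / (-13)^(n+1).
So c_n = 1/(-13)^(n+1):
  c_0 = 1/(-13)^1 = -1/13.
  c_1 = 1/(-13)^2 = 1/169.
  c_2 = 1/(-13)^3 = -1/2197.
The series is valid for |w/d| < 1, i.e. |z − z₀| < |d|.
Radius of convergence: R = |-6 − z₀| = |-13| = 13 (distance from z₀ to the singularity z = -6).

c_0 = -1/13, c_1 = 1/169, c_2 = -1/2197; R = 13.


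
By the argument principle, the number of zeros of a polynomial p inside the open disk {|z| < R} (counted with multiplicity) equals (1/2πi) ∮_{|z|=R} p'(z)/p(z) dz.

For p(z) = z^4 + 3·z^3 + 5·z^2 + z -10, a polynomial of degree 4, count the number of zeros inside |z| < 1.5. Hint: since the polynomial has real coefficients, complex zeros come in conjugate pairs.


The zeros of p are: -2, (-1 + 2i), (-1 - 2i), 1.
Their magnitudes are: 2, 2.236, 2.236, 1.
Zeros with |z| < R = 1.5: 1.
Count = 1.
By the argument principle, (1/2πi) ∮_{|z|=R} p'(z)/p(z) dz equals exactly this count.

Number of zeros inside |z| < 1.5: 1.


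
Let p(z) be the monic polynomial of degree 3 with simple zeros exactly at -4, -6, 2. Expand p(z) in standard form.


The polynomial is p(z) = ∏_{α ∈ S} (z − α), where S = {-4, -6, 2}.
Expanding the product yields: p(z) = z^3 + 8·z^2 + 4·z -48.
The resulting polynomial has degree 3 and real coefficients as required.

p(z) = z^3 + 8·z^2 + 4·z -48.


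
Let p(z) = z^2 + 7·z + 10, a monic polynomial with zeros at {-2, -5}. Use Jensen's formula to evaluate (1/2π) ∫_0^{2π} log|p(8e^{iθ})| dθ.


Zeros: -5, -2; r = 8.
Inside |z| < r: -5, -2. Outside (|z| ≥ r): ∅.
p(0) = 10, so log|p(0)| = log(10) = 2.3026.
Apply Jensen: I(r) = log|p(0)| + Σ_k log(r/|z_k|), summed over zeros inside |z| < r.
  log(r/|z_k|) for z_k = -2: log(8/2) = 1.3863
  log(r/|z_k|) for z_k = -5: log(8/5) = 0.4700
Sum over inside zeros: 1.8563.
I(r) = log|p(0)| + (inside sum) = 2.3026 + 1.8563 = 4.1589.
Closed form (all zeros inside, monic): I(r) = n·log(r) = 2·log(8) = 4.1589. ✓

I(r) ≈ 4.1589.


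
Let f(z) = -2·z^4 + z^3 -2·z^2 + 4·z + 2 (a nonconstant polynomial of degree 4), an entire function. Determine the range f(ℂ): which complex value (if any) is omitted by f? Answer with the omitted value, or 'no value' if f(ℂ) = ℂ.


Little Picard bounds the complement of f(ℂ) to at most one point.
For every w ∈ ℂ, the equation p(z) − w = 0 is a nonconstant polynomial in z and hence has at least one root by the fundamental theorem of algebra. So p is surjective onto ℂ, omitting no value.

Omitted value: no value.


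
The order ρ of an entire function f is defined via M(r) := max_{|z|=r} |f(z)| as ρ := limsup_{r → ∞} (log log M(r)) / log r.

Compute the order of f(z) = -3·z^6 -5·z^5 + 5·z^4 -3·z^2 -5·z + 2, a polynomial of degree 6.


|f(z)| ≤ Σ|c_k|·r^k = O(r^6) as r → ∞. Polynomial growth is O(e^{r^ε}) for every ε > 0 (since r^6/e^{r^ε} → 0), so ρ ≤ ε for all ε > 0, i.e. ρ = 0. Every nonconstant polynomial has order 0.
Therefore ρ = 0.

Order ρ = 0.
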